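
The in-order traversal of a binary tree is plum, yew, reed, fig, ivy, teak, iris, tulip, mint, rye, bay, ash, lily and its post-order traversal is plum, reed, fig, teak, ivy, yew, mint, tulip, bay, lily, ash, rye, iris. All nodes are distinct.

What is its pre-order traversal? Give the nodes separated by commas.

iris, yew, plum, ivy, fig, reed, teak, rye, tulip, mint, ash, bay, lily

The last element of post-order is the root; it splits in-order into left and right subtrees.
Root iris: left subtree has 6 nodes {plum, yew, reed, fig, ivy, teak}, right has 6 {tulip, mint, rye, bay, ash, lily}.
  Root yew: left subtree has 1 node {plum}, right has 4 {reed, fig, ivy, teak}.
    Root ivy: left subtree has 2 nodes {reed, fig}, right has 1 {teak}.
      Root fig: left subtree has 1 node {reed}, right has 0 { }.
  Root rye: left subtree has 2 nodes {tulip, mint}, right has 3 {bay, ash, lily}.
    Root tulip: left subtree has 0 nodes { }, right has 1 {mint}.
    Root ash: left subtree has 1 node {bay}, right has 1 {lily}.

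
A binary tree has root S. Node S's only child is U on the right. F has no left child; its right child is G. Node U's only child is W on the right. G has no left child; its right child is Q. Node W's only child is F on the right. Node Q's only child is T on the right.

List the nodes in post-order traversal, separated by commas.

T, Q, G, F, W, U, S

Post-order visits the left subtree, then the right subtree, then the node.
At S: no left child.
At S: go right to U.
  At U: no left child.
  At U: go right to W.
    At W: no left child.
    At W: go right to F.
      At F: no left child.
      At F: go right to G.
        At G: no left child.
        At G: go right to Q.
          At Q: no left child.
          At Q: go right to T.
            T is a leaf — visit T.
          Visit Q.
        Visit G.
      Visit F.
    Visit W.
  Visit U.
Visit S.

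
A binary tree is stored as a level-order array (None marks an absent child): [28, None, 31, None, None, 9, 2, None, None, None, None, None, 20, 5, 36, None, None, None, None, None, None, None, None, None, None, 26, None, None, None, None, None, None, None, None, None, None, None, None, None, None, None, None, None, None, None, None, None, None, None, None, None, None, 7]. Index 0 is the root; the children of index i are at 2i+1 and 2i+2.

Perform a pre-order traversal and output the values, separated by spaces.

Pre-order visits the node, then its left subtree, then its right subtree.
Visit 28.
At 28: no left child.
At 28: go right to 31.
  Visit 31.
  At 31: go left to 9.
    Visit 9.
    At 9: no left child.
    At 9: go right to 20.
      Visit 20.
      At 20: go left to 26.
        Visit 26.
        At 26: no left child.
        At 26: go right to 7.
          7 is a leaf — visit 7.
      At 20: no right child.
  At 31: go right to 2.
    Visit 2.
    At 2: go left to 5.
      5 is a leaf — visit 5.
    At 2: go right to 36.
      36 is a leaf — visit 36.

28 31 9 20 26 7 2 5 36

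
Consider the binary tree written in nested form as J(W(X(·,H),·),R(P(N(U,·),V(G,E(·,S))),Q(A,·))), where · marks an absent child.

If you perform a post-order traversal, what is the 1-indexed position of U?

4

Post-order visits the left subtree, then the right subtree, then the node.
At J: go left to W.
  At W: go left to X.
    At X: no left child.
    At X: go right to H.
      H is a leaf — visit H.
    Visit X.
  At W: no right child.
  Visit W.
At J: go right to R.
  At R: go left to P.
    At P: go left to N.
      At N: go left to U.
        U is a leaf — visit U.
      At N: no right child.
      Visit N.
    At P: go right to V.
      At V: go left to G.
        G is a leaf — visit G.
      At V: go right to E.
        At E: no left child.
        At E: go right to S.
          S is a leaf — visit S.
        Visit E.
      Visit V.
    Visit P.
  At R: go right to Q.
    At Q: go left to A.
      A is a leaf — visit A.
    At Q: no right child.
    Visit Q.
  Visit R.
Visit J.
Full post-order sequence: H, X, W, U, N, G, S, E, V, P, A, Q, R, J.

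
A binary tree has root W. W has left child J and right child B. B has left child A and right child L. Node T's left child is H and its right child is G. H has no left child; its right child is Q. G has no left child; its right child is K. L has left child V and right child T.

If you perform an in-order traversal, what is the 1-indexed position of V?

5

In-order visits the left subtree, then the node, then the right subtree.
At W: go left to J.
  J is a leaf — visit J.
Visit W.
At W: go right to B.
  At B: go left to A.
    A is a leaf — visit A.
  Visit B.
  At B: go right to L.
    At L: go left to V.
      V is a leaf — visit V.
    Visit L.
    At L: go right to T.
      At T: go left to H.
        At H: no left child.
        Visit H.
        At H: go right to Q.
          Q is a leaf — visit Q.
      Visit T.
      At T: go right to G.
        At G: no left child.
        Visit G.
        At G: go right to K.
          K is a leaf — visit K.
Full in-order sequence: J, W, A, B, V, L, H, Q, T, G, K.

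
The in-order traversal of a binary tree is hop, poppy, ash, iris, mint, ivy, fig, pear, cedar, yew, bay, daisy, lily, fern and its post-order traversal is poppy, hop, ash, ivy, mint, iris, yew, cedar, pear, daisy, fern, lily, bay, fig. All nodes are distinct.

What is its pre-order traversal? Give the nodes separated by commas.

fig, iris, ash, hop, poppy, mint, ivy, bay, pear, cedar, yew, lily, daisy, fern

The last element of post-order is the root; it splits in-order into left and right subtrees.
Root fig: left subtree has 6 nodes {hop, poppy, ash, iris, mint, ivy}, right has 7 {pear, cedar, yew, bay, daisy, lily, fern}.
  Root iris: left subtree has 3 nodes {hop, poppy, ash}, right has 2 {mint, ivy}.
    Root ash: left subtree has 2 nodes {hop, poppy}, right has 0 { }.
      Root hop: left subtree has 0 nodes { }, right has 1 {poppy}.
    Root mint: left subtree has 0 nodes { }, right has 1 {ivy}.
  Root bay: left subtree has 3 nodes {pear, cedar, yew}, right has 3 {daisy, lily, fern}.
    Root pear: left subtree has 0 nodes { }, right has 2 {cedar, yew}.
      Root cedar: left subtree has 0 nodes { }, right has 1 {yew}.
    Root lily: left subtree has 1 node {daisy}, right has 1 {fern}.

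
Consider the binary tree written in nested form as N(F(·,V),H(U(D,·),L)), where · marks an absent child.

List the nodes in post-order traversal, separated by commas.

V, F, D, U, L, H, N

Post-order visits the left subtree, then the right subtree, then the node.
At N: go left to F.
  At F: no left child.
  At F: go right to V.
    V is a leaf — visit V.
  Visit F.
At N: go right to H.
  At H: go left to U.
    At U: go left to D.
      D is a leaf — visit D.
    At U: no right child.
    Visit U.
  At H: go right to L.
    L is a leaf — visit L.
  Visit H.
Visit N.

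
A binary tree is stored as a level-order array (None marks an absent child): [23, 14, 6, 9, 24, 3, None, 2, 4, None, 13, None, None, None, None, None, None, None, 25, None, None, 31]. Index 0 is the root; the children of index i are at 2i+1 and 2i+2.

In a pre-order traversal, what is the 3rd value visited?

Pre-order visits the node, then its left subtree, then its right subtree.
Visit 23.
At 23: go left to 14.
  Visit 14.
  At 14: go left to 9.
    Visit 9.
    At 9: go left to 2.
      2 is a leaf — visit 2.
    At 9: go right to 4.
      Visit 4.
      At 4: no left child.
      At 4: go right to 25.
        25 is a leaf — visit 25.
  At 14: go right to 24.
    Visit 24.
    At 24: no left child.
    At 24: go right to 13.
      Visit 13.
      At 13: go left to 31.
        31 is a leaf — visit 31.
      At 13: no right child.
At 23: go right to 6.
  Visit 6.
  At 6: go left to 3.
    3 is a leaf — visit 3.
  At 6: no right child.
Full pre-order sequence: 23, 14, 9, 2, 4, 25, 24, 13, 31, 6, 3.

9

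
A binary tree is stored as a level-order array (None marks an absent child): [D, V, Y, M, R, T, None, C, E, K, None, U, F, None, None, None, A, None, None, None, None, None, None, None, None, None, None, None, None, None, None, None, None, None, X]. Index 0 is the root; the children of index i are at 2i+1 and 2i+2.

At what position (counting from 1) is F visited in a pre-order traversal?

Pre-order visits the node, then its left subtree, then its right subtree.
Visit D.
At D: go left to V.
  Visit V.
  At V: go left to M.
    Visit M.
    At M: go left to C.
      Visit C.
      At C: no left child.
      At C: go right to A.
        Visit A.
        At A: no left child.
        At A: go right to X.
          X is a leaf — visit X.
    At M: go right to E.
      E is a leaf — visit E.
  At V: go right to R.
    Visit R.
    At R: go left to K.
      K is a leaf — visit K.
    At R: no right child.
At D: go right to Y.
  Visit Y.
  At Y: go left to T.
    Visit T.
    At T: go left to U.
      U is a leaf — visit U.
    At T: go right to F.
      F is a leaf — visit F.
  At Y: no right child.
Full pre-order sequence: D, V, M, C, A, X, E, R, K, Y, T, U, F.

13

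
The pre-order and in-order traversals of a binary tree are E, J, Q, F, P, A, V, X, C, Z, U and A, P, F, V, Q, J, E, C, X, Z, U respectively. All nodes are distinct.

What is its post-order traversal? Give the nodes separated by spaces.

A P V F Q J C U Z X E

The first element of pre-order is the root; it splits in-order into left and right subtrees.
Root E: left subtree has 6 nodes {A, P, F, V, Q, J}, right has 4 {C, X, Z, U}.
  Root J: left subtree has 5 nodes {A, P, F, V, Q}, right has 0 { }.
    Root Q: left subtree has 4 nodes {A, P, F, V}, right has 0 { }.
      Root F: left subtree has 2 nodes {A, P}, right has 1 {V}.
        Root P: left subtree has 1 node {A}, right has 0 { }.
  Root X: left subtree has 1 node {C}, right has 2 {Z, U}.
    Root Z: left subtree has 0 nodes { }, right has 1 {U}.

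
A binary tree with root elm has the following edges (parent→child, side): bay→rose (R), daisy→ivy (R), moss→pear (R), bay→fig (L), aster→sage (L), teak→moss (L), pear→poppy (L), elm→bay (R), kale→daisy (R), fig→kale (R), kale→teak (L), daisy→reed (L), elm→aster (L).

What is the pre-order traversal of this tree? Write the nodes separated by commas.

Pre-order visits the node, then its left subtree, then its right subtree.
Visit elm.
At elm: go left to aster.
  Visit aster.
  At aster: go left to sage.
    sage is a leaf — visit sage.
  At aster: no right child.
At elm: go right to bay.
  Visit bay.
  At bay: go left to fig.
    Visit fig.
    At fig: no left child.
    At fig: go right to kale.
      Visit kale.
      At kale: go left to teak.
        Visit teak.
        At teak: go left to moss.
          Visit moss.
          At moss: no left child.
          At moss: go right to pear.
            Visit pear.
            At pear: go left to poppy.
              poppy is a leaf — visit poppy.
            At pear: no right child.
        At teak: no right child.
      At kale: go right to daisy.
        Visit daisy.
        At daisy: go left to reed.
          reed is a leaf — visit reed.
        At daisy: go right to ivy.
          ivy is a leaf — visit ivy.
  At bay: go right to rose.
    rose is a leaf — visit rose.

elm, aster, sage, bay, fig, kale, teak, moss, pear, poppy, daisy, reed, ivy, rose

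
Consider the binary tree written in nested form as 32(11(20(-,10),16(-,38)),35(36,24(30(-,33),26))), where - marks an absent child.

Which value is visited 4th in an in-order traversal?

In-order visits the left subtree, then the node, then the right subtree.
At 32: go left to 11.
  At 11: go left to 20.
    At 20: no left child.
    Visit 20.
    At 20: go right to 10.
      10 is a leaf — visit 10.
  Visit 11.
  At 11: go right to 16.
    At 16: no left child.
    Visit 16.
    At 16: go right to 38.
      38 is a leaf — visit 38.
Visit 32.
At 32: go right to 35.
  At 35: go left to 36.
    36 is a leaf — visit 36.
  Visit 35.
  At 35: go right to 24.
    At 24: go left to 30.
      At 30: no left child.
      Visit 30.
      At 30: go right to 33.
        33 is a leaf — visit 33.
    Visit 24.
    At 24: go right to 26.
      26 is a leaf — visit 26.
Full in-order sequence: 20, 10, 11, 16, 38, 32, 36, 35, 30, 33, 24, 26.

16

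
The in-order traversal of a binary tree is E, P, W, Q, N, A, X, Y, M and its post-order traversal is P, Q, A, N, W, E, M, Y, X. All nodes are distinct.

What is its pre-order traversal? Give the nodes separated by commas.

The last element of post-order is the root; it splits in-order into left and right subtrees.
Root X: left subtree has 6 nodes {E, P, W, Q, N, A}, right has 2 {Y, M}.
  Root E: left subtree has 0 nodes { }, right has 5 {P, W, Q, N, A}.
    Root W: left subtree has 1 node {P}, right has 3 {Q, N, A}.
      Root N: left subtree has 1 node {Q}, right has 1 {A}.
  Root Y: left subtree has 0 nodes { }, right has 1 {M}.

X, E, W, P, N, Q, A, Y, M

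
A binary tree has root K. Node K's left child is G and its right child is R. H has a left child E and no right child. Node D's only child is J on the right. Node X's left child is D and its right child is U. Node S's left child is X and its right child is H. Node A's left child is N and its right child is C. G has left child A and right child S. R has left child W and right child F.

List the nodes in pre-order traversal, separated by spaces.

Pre-order visits the node, then its left subtree, then its right subtree.
Visit K.
At K: go left to G.
  Visit G.
  At G: go left to A.
    Visit A.
    At A: go left to N.
      N is a leaf — visit N.
    At A: go right to C.
      C is a leaf — visit C.
  At G: go right to S.
    Visit S.
    At S: go left to X.
      Visit X.
      At X: go left to D.
        Visit D.
        At D: no left child.
        At D: go right to J.
          J is a leaf — visit J.
      At X: go right to U.
        U is a leaf — visit U.
    At S: go right to H.
      Visit H.
      At H: go left to E.
        E is a leaf — visit E.
      At H: no right child.
At K: go right to R.
  Visit R.
  At R: go left to W.
    W is a leaf — visit W.
  At R: go right to F.
    F is a leaf — visit F.

K G A N C S X D J U H E R W F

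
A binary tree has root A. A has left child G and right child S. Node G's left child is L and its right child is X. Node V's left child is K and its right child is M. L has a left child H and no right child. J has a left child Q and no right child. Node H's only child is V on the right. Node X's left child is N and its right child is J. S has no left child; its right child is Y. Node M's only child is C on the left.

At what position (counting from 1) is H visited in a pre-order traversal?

4

Pre-order visits the node, then its left subtree, then its right subtree.
Visit A.
At A: go left to G.
  Visit G.
  At G: go left to L.
    Visit L.
    At L: go left to H.
      Visit H.
      At H: no left child.
      At H: go right to V.
        Visit V.
        At V: go left to K.
          K is a leaf — visit K.
        At V: go right to M.
          Visit M.
          At M: go left to C.
            C is a leaf — visit C.
          At M: no right child.
    At L: no right child.
  At G: go right to X.
    Visit X.
    At X: go left to N.
      N is a leaf — visit N.
    At X: go right to J.
      Visit J.
      At J: go left to Q.
        Q is a leaf — visit Q.
      At J: no right child.
At A: go right to S.
  Visit S.
  At S: no left child.
  At S: go right to Y.
    Y is a leaf — visit Y.
Full pre-order sequence: A, G, L, H, V, K, M, C, X, N, J, Q, S, Y.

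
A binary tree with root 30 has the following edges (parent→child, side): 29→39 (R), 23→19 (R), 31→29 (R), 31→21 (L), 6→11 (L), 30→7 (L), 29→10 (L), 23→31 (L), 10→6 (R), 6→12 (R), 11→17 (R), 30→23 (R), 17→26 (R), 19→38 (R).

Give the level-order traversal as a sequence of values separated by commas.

Level-order visits nodes level by level from the root, left to right within each level.
Level 0: 30
Level 1: 7, 23
Level 2: 31, 19
Level 3: 21, 29, 38
Level 4: 10, 39
Level 5: 6
Level 6: 11, 12
Level 7: 17
Level 8: 26

30, 7, 23, 31, 19, 21, 29, 38, 10, 39, 6, 11, 12, 17, 26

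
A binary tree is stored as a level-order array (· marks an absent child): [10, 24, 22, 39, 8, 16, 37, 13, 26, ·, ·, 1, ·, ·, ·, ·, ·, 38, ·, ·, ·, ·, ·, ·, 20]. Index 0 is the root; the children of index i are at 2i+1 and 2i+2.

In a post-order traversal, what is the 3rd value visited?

26

Post-order visits the left subtree, then the right subtree, then the node.
At 10: go left to 24.
  At 24: go left to 39.
    At 39: go left to 13.
      13 is a leaf — visit 13.
    At 39: go right to 26.
      At 26: go left to 38.
        38 is a leaf — visit 38.
      At 26: no right child.
      Visit 26.
    Visit 39.
  At 24: go right to 8.
    8 is a leaf — visit 8.
  Visit 24.
At 10: go right to 22.
  At 22: go left to 16.
    At 16: go left to 1.
      At 1: no left child.
      At 1: go right to 20.
        20 is a leaf — visit 20.
      Visit 1.
    At 16: no right child.
    Visit 16.
  At 22: go right to 37.
    37 is a leaf — visit 37.
  Visit 22.
Visit 10.
Full post-order sequence: 13, 38, 26, 39, 8, 24, 20, 1, 16, 37, 22, 10.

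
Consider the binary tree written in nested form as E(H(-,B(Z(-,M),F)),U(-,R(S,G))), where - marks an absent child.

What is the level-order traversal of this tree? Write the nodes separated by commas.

E, H, U, B, R, Z, F, S, G, M

Level-order visits nodes level by level from the root, left to right within each level.
Level 0: E
Level 1: H, U
Level 2: B, R
Level 3: Z, F, S, G
Level 4: M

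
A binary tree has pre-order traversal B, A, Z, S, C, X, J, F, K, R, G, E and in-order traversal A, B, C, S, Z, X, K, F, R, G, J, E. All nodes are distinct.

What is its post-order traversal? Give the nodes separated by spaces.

A C S K G R F E J X Z B

The first element of pre-order is the root; it splits in-order into left and right subtrees.
Root B: left subtree has 1 node {A}, right has 10 {C, S, Z, X, K, F, R, G, J, E}.
  Root Z: left subtree has 2 nodes {C, S}, right has 7 {X, K, F, R, G, J, E}.
    Root S: left subtree has 1 node {C}, right has 0 { }.
    Root X: left subtree has 0 nodes { }, right has 6 {K, F, R, G, J, E}.
      Root J: left subtree has 4 nodes {K, F, R, G}, right has 1 {E}.
        Root F: left subtree has 1 node {K}, right has 2 {R, G}.
          Root R: left subtree has 0 nodes { }, right has 1 {G}.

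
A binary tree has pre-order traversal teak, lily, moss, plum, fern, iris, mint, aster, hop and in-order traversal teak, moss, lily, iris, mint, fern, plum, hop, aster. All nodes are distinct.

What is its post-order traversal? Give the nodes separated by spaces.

The first element of pre-order is the root; it splits in-order into left and right subtrees.
Root teak: left subtree has 0 nodes { }, right has 8 {moss, lily, iris, mint, fern, plum, hop, aster}.
  Root lily: left subtree has 1 node {moss}, right has 6 {iris, mint, fern, plum, hop, aster}.
    Root plum: left subtree has 3 nodes {iris, mint, fern}, right has 2 {hop, aster}.
      Root fern: left subtree has 2 nodes {iris, mint}, right has 0 { }.
        Root iris: left subtree has 0 nodes { }, right has 1 {mint}.
      Root aster: left subtree has 1 node {hop}, right has 0 { }.

moss mint iris fern hop aster plum lily teak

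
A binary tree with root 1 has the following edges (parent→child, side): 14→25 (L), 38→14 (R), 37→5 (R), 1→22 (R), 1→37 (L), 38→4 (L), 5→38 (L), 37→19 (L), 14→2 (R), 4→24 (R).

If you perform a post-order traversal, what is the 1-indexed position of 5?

Post-order visits the left subtree, then the right subtree, then the node.
At 1: go left to 37.
  At 37: go left to 19.
    19 is a leaf — visit 19.
  At 37: go right to 5.
    At 5: go left to 38.
      At 38: go left to 4.
        At 4: no left child.
        At 4: go right to 24.
          24 is a leaf — visit 24.
        Visit 4.
      At 38: go right to 14.
        At 14: go left to 25.
          25 is a leaf — visit 25.
        At 14: go right to 2.
          2 is a leaf — visit 2.
        Visit 14.
      Visit 38.
    At 5: no right child.
    Visit 5.
  Visit 37.
At 1: go right to 22.
  22 is a leaf — visit 22.
Visit 1.
Full post-order sequence: 19, 24, 4, 25, 2, 14, 38, 5, 37, 22, 1.

8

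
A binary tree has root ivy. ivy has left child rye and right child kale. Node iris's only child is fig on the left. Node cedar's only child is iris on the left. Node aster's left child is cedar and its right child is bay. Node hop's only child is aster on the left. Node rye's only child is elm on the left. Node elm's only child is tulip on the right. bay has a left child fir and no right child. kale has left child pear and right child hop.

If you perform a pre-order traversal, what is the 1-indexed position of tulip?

Pre-order visits the node, then its left subtree, then its right subtree.
Visit ivy.
At ivy: go left to rye.
  Visit rye.
  At rye: go left to elm.
    Visit elm.
    At elm: no left child.
    At elm: go right to tulip.
      tulip is a leaf — visit tulip.
  At rye: no right child.
At ivy: go right to kale.
  Visit kale.
  At kale: go left to pear.
    pear is a leaf — visit pear.
  At kale: go right to hop.
    Visit hop.
    At hop: go left to aster.
      Visit aster.
      At aster: go left to cedar.
        Visit cedar.
        At cedar: go left to iris.
          Visit iris.
          At iris: go left to fig.
            fig is a leaf — visit fig.
          At iris: no right child.
        At cedar: no right child.
      At aster: go right to bay.
        Visit bay.
        At bay: go left to fir.
          fir is a leaf — visit fir.
        At bay: no right child.
    At hop: no right child.
Full pre-order sequence: ivy, rye, elm, tulip, kale, pear, hop, aster, cedar, iris, fig, bay, fir.

4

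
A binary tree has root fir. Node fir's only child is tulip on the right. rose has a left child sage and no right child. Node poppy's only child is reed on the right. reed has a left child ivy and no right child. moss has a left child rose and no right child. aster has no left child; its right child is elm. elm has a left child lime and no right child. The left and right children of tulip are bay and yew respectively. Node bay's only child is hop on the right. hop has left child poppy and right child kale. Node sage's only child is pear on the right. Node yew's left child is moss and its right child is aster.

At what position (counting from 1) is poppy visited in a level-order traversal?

8

Level-order visits nodes level by level from the root, left to right within each level.
Level 0: fir
Level 1: tulip
Level 2: bay, yew
Level 3: hop, moss, aster
Level 4: poppy, kale, rose, elm
Level 5: reed, sage, lime
Level 6: ivy, pear
Full level-order sequence: fir, tulip, bay, yew, hop, moss, aster, poppy, kale, rose, elm, reed, sage, lime, ivy, pear.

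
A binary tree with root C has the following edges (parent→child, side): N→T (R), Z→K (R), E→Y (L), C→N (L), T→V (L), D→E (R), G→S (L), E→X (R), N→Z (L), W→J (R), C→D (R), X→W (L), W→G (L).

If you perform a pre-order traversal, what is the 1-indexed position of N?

Pre-order visits the node, then its left subtree, then its right subtree.
Visit C.
At C: go left to N.
  Visit N.
  At N: go left to Z.
    Visit Z.
    At Z: no left child.
    At Z: go right to K.
      K is a leaf — visit K.
  At N: go right to T.
    Visit T.
    At T: go left to V.
      V is a leaf — visit V.
    At T: no right child.
At C: go right to D.
  Visit D.
  At D: no left child.
  At D: go right to E.
    Visit E.
    At E: go left to Y.
      Y is a leaf — visit Y.
    At E: go right to X.
      Visit X.
      At X: go left to W.
        Visit W.
        At W: go left to G.
          Visit G.
          At G: go left to S.
            S is a leaf — visit S.
          At G: no right child.
        At W: go right to J.
          J is a leaf — visit J.
      At X: no right child.
Full pre-order sequence: C, N, Z, K, T, V, D, E, Y, X, W, G, S, J.

2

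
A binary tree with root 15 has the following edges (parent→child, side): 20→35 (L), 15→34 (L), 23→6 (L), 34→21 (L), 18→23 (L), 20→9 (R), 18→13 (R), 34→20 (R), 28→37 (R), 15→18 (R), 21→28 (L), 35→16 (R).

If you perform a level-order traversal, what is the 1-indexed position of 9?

Level-order visits nodes level by level from the root, left to right within each level.
Level 0: 15
Level 1: 34, 18
Level 2: 21, 20, 23, 13
Level 3: 28, 35, 9, 6
Level 4: 37, 16
Full level-order sequence: 15, 34, 18, 21, 20, 23, 13, 28, 35, 9, 6, 37, 16.

10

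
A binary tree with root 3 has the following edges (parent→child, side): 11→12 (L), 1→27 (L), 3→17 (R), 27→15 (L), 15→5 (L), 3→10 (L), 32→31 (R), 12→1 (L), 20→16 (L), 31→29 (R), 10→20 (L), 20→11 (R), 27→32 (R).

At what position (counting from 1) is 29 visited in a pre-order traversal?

Pre-order visits the node, then its left subtree, then its right subtree.
Visit 3.
At 3: go left to 10.
  Visit 10.
  At 10: go left to 20.
    Visit 20.
    At 20: go left to 16.
      16 is a leaf — visit 16.
    At 20: go right to 11.
      Visit 11.
      At 11: go left to 12.
        Visit 12.
        At 12: go left to 1.
          Visit 1.
          At 1: go left to 27.
            Visit 27.
            At 27: go left to 15.
              Visit 15.
              At 15: go left to 5.
                5 is a leaf — visit 5.
              At 15: no right child.
            At 27: go right to 32.
              Visit 32.
              At 32: no left child.
              At 32: go right to 31.
                Visit 31.
                At 31: no left child.
                At 31: go right to 29.
                  29 is a leaf — visit 29.
          At 1: no right child.
        At 12: no right child.
      At 11: no right child.
  At 10: no right child.
At 3: go right to 17.
  17 is a leaf — visit 17.
Full pre-order sequence: 3, 10, 20, 16, 11, 12, 1, 27, 15, 5, 32, 31, 29, 17.

13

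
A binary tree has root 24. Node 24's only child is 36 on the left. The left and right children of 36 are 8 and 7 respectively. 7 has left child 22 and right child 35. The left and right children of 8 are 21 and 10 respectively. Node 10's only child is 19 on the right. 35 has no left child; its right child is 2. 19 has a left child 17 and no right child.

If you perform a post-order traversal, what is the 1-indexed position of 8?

Post-order visits the left subtree, then the right subtree, then the node.
At 24: go left to 36.
  At 36: go left to 8.
    At 8: go left to 21.
      21 is a leaf — visit 21.
    At 8: go right to 10.
      At 10: no left child.
      At 10: go right to 19.
        At 19: go left to 17.
          17 is a leaf — visit 17.
        At 19: no right child.
        Visit 19.
      Visit 10.
    Visit 8.
  At 36: go right to 7.
    At 7: go left to 22.
      22 is a leaf — visit 22.
    At 7: go right to 35.
      At 35: no left child.
      At 35: go right to 2.
        2 is a leaf — visit 2.
      Visit 35.
    Visit 7.
  Visit 36.
At 24: no right child.
Visit 24.
Full post-order sequence: 21, 17, 19, 10, 8, 22, 2, 35, 7, 36, 24.

5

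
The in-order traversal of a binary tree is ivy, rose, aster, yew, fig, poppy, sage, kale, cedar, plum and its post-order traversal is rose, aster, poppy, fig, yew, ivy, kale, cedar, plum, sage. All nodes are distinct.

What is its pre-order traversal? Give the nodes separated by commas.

The last element of post-order is the root; it splits in-order into left and right subtrees.
Root sage: left subtree has 6 nodes {ivy, rose, aster, yew, fig, poppy}, right has 3 {kale, cedar, plum}.
  Root ivy: left subtree has 0 nodes { }, right has 5 {rose, aster, yew, fig, poppy}.
    Root yew: left subtree has 2 nodes {rose, aster}, right has 2 {fig, poppy}.
      Root aster: left subtree has 1 node {rose}, right has 0 { }.
      Root fig: left subtree has 0 nodes { }, right has 1 {poppy}.
  Root plum: left subtree has 2 nodes {kale, cedar}, right has 0 { }.
    Root cedar: left subtree has 1 node {kale}, right has 0 { }.

sage, ivy, yew, aster, rose, fig, poppy, plum, cedar, kale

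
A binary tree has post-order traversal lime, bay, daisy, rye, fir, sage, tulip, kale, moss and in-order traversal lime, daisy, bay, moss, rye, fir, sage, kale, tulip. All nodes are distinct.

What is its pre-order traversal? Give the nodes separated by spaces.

moss daisy lime bay kale sage fir rye tulip

The last element of post-order is the root; it splits in-order into left and right subtrees.
Root moss: left subtree has 3 nodes {lime, daisy, bay}, right has 5 {rye, fir, sage, kale, tulip}.
  Root daisy: left subtree has 1 node {lime}, right has 1 {bay}.
  Root kale: left subtree has 3 nodes {rye, fir, sage}, right has 1 {tulip}.
    Root sage: left subtree has 2 nodes {rye, fir}, right has 0 { }.
      Root fir: left subtree has 1 node {rye}, right has 0 { }.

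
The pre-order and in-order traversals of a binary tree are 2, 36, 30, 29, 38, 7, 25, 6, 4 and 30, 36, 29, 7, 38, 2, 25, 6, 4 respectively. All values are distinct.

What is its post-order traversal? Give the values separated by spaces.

The first element of pre-order is the root; it splits in-order into left and right subtrees.
Root 2: left subtree has 5 nodes {30, 36, 29, 7, 38}, right has 3 {25, 6, 4}.
  Root 36: left subtree has 1 node {30}, right has 3 {29, 7, 38}.
    Root 29: left subtree has 0 nodes { }, right has 2 {7, 38}.
      Root 38: left subtree has 1 node {7}, right has 0 { }.
  Root 25: left subtree has 0 nodes { }, right has 2 {6, 4}.
    Root 6: left subtree has 0 nodes { }, right has 1 {4}.

30 7 38 29 36 4 6 25 2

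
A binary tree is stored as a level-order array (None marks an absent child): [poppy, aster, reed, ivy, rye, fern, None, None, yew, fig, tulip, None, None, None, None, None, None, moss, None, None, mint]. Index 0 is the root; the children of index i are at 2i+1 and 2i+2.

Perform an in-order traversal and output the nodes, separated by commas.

ivy, moss, yew, aster, fig, mint, rye, tulip, poppy, fern, reed

In-order visits the left subtree, then the node, then the right subtree.
At poppy: go left to aster.
  At aster: go left to ivy.
    At ivy: no left child.
    Visit ivy.
    At ivy: go right to yew.
      At yew: go left to moss.
        moss is a leaf — visit moss.
      Visit yew.
      At yew: no right child.
  Visit aster.
  At aster: go right to rye.
    At rye: go left to fig.
      At fig: no left child.
      Visit fig.
      At fig: go right to mint.
        mint is a leaf — visit mint.
    Visit rye.
    At rye: go right to tulip.
      tulip is a leaf — visit tulip.
Visit poppy.
At poppy: go right to reed.
  At reed: go left to fern.
    fern is a leaf — visit fern.
  Visit reed.
  At reed: no right child.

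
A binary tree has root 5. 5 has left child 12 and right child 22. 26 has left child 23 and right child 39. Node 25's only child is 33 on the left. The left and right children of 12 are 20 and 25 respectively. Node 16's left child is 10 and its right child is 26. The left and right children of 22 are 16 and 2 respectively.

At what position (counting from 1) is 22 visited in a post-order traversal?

11

Post-order visits the left subtree, then the right subtree, then the node.
At 5: go left to 12.
  At 12: go left to 20.
    20 is a leaf — visit 20.
  At 12: go right to 25.
    At 25: go left to 33.
      33 is a leaf — visit 33.
    At 25: no right child.
    Visit 25.
  Visit 12.
At 5: go right to 22.
  At 22: go left to 16.
    At 16: go left to 10.
      10 is a leaf — visit 10.
    At 16: go right to 26.
      At 26: go left to 23.
        23 is a leaf — visit 23.
      At 26: go right to 39.
        39 is a leaf — visit 39.
      Visit 26.
    Visit 16.
  At 22: go right to 2.
    2 is a leaf — visit 2.
  Visit 22.
Visit 5.
Full post-order sequence: 20, 33, 25, 12, 10, 23, 39, 26, 16, 2, 22, 5.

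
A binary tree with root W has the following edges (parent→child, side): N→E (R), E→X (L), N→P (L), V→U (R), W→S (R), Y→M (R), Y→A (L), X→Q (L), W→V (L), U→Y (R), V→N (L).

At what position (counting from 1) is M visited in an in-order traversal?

In-order visits the left subtree, then the node, then the right subtree.
At W: go left to V.
  At V: go left to N.
    At N: go left to P.
      P is a leaf — visit P.
    Visit N.
    At N: go right to E.
      At E: go left to X.
        At X: go left to Q.
          Q is a leaf — visit Q.
        Visit X.
        At X: no right child.
      Visit E.
      At E: no right child.
  Visit V.
  At V: go right to U.
    At U: no left child.
    Visit U.
    At U: go right to Y.
      At Y: go left to A.
        A is a leaf — visit A.
      Visit Y.
      At Y: go right to M.
        M is a leaf — visit M.
Visit W.
At W: go right to S.
  S is a leaf — visit S.
Full in-order sequence: P, N, Q, X, E, V, U, A, Y, M, W, S.

10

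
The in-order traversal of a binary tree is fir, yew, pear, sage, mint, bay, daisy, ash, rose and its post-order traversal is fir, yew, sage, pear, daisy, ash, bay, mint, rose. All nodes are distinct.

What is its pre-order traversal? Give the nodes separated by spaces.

rose mint pear yew fir sage bay ash daisy

The last element of post-order is the root; it splits in-order into left and right subtrees.
Root rose: left subtree has 8 nodes {fir, yew, pear, sage, mint, bay, daisy, ash}, right has 0 { }.
  Root mint: left subtree has 4 nodes {fir, yew, pear, sage}, right has 3 {bay, daisy, ash}.
    Root pear: left subtree has 2 nodes {fir, yew}, right has 1 {sage}.
      Root yew: left subtree has 1 node {fir}, right has 0 { }.
    Root bay: left subtree has 0 nodes { }, right has 2 {daisy, ash}.
      Root ash: left subtree has 1 node {daisy}, right has 0 { }.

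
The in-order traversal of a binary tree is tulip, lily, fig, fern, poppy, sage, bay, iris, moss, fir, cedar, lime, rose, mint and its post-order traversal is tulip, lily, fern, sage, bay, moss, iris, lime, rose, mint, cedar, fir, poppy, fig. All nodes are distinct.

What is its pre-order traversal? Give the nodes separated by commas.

The last element of post-order is the root; it splits in-order into left and right subtrees.
Root fig: left subtree has 2 nodes {tulip, lily}, right has 11 {fern, poppy, sage, bay, iris, moss, fir, cedar, lime, rose, mint}.
  Root lily: left subtree has 1 node {tulip}, right has 0 { }.
  Root poppy: left subtree has 1 node {fern}, right has 9 {sage, bay, iris, moss, fir, cedar, lime, rose, mint}.
    Root fir: left subtree has 4 nodes {sage, bay, iris, moss}, right has 4 {cedar, lime, rose, mint}.
      Root iris: left subtree has 2 nodes {sage, bay}, right has 1 {moss}.
        Root bay: left subtree has 1 node {sage}, right has 0 { }.
      Root cedar: left subtree has 0 nodes { }, right has 3 {lime, rose, mint}.
        Root mint: left subtree has 2 nodes {lime, rose}, right has 0 { }.
          Root rose: left subtree has 1 node {lime}, right has 0 { }.

fig, lily, tulip, poppy, fern, fir, iris, bay, sage, moss, cedar, mint, rose, lime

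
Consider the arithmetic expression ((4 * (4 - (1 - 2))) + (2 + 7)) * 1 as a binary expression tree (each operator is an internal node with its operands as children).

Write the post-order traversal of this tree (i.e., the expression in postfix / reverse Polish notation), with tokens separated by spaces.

4 4 1 2 - - * 2 7 + + 1 *

Post-order on an expression tree gives postfix notation: for each operator, emit left operand, right operand, then the operator.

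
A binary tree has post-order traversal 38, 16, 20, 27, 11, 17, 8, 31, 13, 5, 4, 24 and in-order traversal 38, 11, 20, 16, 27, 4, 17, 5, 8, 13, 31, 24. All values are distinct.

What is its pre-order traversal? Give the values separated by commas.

The last element of post-order is the root; it splits in-order into left and right subtrees.
Root 24: left subtree has 11 nodes {38, 11, 20, 16, 27, 4, 17, 5, 8, 13, 31}, right has 0 { }.
  Root 4: left subtree has 5 nodes {38, 11, 20, 16, 27}, right has 5 {17, 5, 8, 13, 31}.
    Root 11: left subtree has 1 node {38}, right has 3 {20, 16, 27}.
      Root 27: left subtree has 2 nodes {20, 16}, right has 0 { }.
        Root 20: left subtree has 0 nodes { }, right has 1 {16}.
    Root 5: left subtree has 1 node {17}, right has 3 {8, 13, 31}.
      Root 13: left subtree has 1 node {8}, right has 1 {31}.

24, 4, 11, 38, 27, 20, 16, 5, 17, 13, 8, 31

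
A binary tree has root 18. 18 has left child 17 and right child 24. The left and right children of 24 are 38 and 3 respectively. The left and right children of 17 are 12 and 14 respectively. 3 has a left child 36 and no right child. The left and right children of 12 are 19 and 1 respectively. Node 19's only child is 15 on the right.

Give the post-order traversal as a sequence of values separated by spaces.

Post-order visits the left subtree, then the right subtree, then the node.
At 18: go left to 17.
  At 17: go left to 12.
    At 12: go left to 19.
      At 19: no left child.
      At 19: go right to 15.
        15 is a leaf — visit 15.
      Visit 19.
    At 12: go right to 1.
      1 is a leaf — visit 1.
    Visit 12.
  At 17: go right to 14.
    14 is a leaf — visit 14.
  Visit 17.
At 18: go right to 24.
  At 24: go left to 38.
    38 is a leaf — visit 38.
  At 24: go right to 3.
    At 3: go left to 36.
      36 is a leaf — visit 36.
    At 3: no right child.
    Visit 3.
  Visit 24.
Visit 18.

15 19 1 12 14 17 38 36 3 24 18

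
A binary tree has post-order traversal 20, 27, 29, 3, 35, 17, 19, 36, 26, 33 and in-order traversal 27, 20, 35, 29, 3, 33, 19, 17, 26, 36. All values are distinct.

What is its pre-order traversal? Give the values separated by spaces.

33 35 27 20 3 29 26 19 17 36

The last element of post-order is the root; it splits in-order into left and right subtrees.
Root 33: left subtree has 5 nodes {27, 20, 35, 29, 3}, right has 4 {19, 17, 26, 36}.
  Root 35: left subtree has 2 nodes {27, 20}, right has 2 {29, 3}.
    Root 27: left subtree has 0 nodes { }, right has 1 {20}.
    Root 3: left subtree has 1 node {29}, right has 0 { }.
  Root 26: left subtree has 2 nodes {19, 17}, right has 1 {36}.
    Root 19: left subtree has 0 nodes { }, right has 1 {17}.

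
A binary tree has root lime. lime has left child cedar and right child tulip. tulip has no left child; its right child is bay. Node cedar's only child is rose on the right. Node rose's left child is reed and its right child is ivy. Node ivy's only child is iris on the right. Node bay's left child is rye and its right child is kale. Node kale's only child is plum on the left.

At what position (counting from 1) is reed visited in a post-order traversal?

1

Post-order visits the left subtree, then the right subtree, then the node.
At lime: go left to cedar.
  At cedar: no left child.
  At cedar: go right to rose.
    At rose: go left to reed.
      reed is a leaf — visit reed.
    At rose: go right to ivy.
      At ivy: no left child.
      At ivy: go right to iris.
        iris is a leaf — visit iris.
      Visit ivy.
    Visit rose.
  Visit cedar.
At lime: go right to tulip.
  At tulip: no left child.
  At tulip: go right to bay.
    At bay: go left to rye.
      rye is a leaf — visit rye.
    At bay: go right to kale.
      At kale: go left to plum.
        plum is a leaf — visit plum.
      At kale: no right child.
      Visit kale.
    Visit bay.
  Visit tulip.
Visit lime.
Full post-order sequence: reed, iris, ivy, rose, cedar, rye, plum, kale, bay, tulip, lime.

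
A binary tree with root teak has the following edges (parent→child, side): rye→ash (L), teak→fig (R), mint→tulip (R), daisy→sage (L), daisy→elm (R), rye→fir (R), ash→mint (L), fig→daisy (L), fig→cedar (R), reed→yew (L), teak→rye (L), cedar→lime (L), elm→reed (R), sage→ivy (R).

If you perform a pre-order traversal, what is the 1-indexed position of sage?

9

Pre-order visits the node, then its left subtree, then its right subtree.
Visit teak.
At teak: go left to rye.
  Visit rye.
  At rye: go left to ash.
    Visit ash.
    At ash: go left to mint.
      Visit mint.
      At mint: no left child.
      At mint: go right to tulip.
        tulip is a leaf — visit tulip.
    At ash: no right child.
  At rye: go right to fir.
    fir is a leaf — visit fir.
At teak: go right to fig.
  Visit fig.
  At fig: go left to daisy.
    Visit daisy.
    At daisy: go left to sage.
      Visit sage.
      At sage: no left child.
      At sage: go right to ivy.
        ivy is a leaf — visit ivy.
    At daisy: go right to elm.
      Visit elm.
      At elm: no left child.
      At elm: go right to reed.
        Visit reed.
        At reed: go left to yew.
          yew is a leaf — visit yew.
        At reed: no right child.
  At fig: go right to cedar.
    Visit cedar.
    At cedar: go left to lime.
      lime is a leaf — visit lime.
    At cedar: no right child.
Full pre-order sequence: teak, rye, ash, mint, tulip, fir, fig, daisy, sage, ivy, elm, reed, yew, cedar, lime.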